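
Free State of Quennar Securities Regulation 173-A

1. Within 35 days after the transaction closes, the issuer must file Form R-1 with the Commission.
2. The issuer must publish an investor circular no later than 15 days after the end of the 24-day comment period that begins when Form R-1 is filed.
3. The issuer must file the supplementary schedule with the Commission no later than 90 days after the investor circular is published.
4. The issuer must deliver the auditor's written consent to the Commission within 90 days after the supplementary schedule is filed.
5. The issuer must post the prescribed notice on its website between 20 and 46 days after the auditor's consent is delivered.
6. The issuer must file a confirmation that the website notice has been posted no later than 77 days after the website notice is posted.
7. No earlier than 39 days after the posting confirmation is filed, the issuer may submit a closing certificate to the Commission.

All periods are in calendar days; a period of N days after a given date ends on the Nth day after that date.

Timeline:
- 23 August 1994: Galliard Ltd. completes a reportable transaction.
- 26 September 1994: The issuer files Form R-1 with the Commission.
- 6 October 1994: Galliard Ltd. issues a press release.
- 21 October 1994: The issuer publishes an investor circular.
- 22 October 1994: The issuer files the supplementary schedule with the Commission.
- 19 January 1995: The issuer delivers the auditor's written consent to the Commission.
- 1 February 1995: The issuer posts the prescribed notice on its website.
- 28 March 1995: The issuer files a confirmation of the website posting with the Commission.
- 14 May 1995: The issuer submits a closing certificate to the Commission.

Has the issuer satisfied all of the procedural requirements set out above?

(1) due by 23 August 1994 + 35 days = 27 September 1994; done 26 September 1994 — timely.
(2) due by 20 October 1994 + 15 days = 4 November 1994; completed 21 October 1994, before the deadline.
(3) due by 21 October 1994 + 90 days = 19 January 1995; done 22 October 1994 — timely.
(4) due by 22 October 1994 + 90 days = 20 January 1995; done 19 January 1995 — timely.
(5) the permitted window runs from 19 January 1995 + 20 = 8 February 1995 to 19 January 1995 + 46 = 6 March 1995; 1 February 1995 is 7 days too early.

No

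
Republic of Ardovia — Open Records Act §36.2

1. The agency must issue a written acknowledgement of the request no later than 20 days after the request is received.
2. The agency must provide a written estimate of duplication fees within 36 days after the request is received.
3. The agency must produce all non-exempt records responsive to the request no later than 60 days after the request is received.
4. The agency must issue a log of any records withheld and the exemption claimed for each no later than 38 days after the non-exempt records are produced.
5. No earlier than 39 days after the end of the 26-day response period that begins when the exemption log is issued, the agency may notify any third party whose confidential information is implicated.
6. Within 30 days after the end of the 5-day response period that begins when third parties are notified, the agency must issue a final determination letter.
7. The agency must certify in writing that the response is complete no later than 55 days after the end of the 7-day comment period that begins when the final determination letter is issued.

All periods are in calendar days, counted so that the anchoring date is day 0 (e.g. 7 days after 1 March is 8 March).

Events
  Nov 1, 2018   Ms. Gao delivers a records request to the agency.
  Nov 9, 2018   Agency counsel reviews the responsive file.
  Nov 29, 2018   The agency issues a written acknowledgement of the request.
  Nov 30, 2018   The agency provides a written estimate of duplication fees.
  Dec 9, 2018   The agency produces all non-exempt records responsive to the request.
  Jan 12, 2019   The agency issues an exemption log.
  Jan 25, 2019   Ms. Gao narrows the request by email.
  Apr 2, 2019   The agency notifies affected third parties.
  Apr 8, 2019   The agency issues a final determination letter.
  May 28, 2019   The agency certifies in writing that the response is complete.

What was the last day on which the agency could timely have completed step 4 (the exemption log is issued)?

Step 4 runs from Dec 9, 2018, when the non-exempt records are produced. 38 days after Dec 9, 2018 is Jan 16, 2019.

Jan 16, 2019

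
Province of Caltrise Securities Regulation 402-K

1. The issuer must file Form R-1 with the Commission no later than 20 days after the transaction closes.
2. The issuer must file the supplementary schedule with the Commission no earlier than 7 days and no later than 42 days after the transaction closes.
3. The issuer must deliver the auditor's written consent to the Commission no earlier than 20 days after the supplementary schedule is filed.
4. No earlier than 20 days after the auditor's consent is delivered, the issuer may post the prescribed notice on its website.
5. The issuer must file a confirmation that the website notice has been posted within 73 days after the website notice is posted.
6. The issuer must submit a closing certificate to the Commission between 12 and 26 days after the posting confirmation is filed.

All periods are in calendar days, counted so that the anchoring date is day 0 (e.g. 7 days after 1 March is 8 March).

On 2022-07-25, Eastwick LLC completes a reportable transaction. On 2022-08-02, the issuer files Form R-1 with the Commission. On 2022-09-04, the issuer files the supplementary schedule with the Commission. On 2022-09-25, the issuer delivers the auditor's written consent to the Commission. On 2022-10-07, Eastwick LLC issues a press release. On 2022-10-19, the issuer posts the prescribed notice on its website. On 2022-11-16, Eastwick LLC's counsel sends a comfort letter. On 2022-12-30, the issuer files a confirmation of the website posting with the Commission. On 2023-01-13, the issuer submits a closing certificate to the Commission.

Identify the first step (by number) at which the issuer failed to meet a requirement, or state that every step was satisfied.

None — every step was satisfied

Step 1 — counting 20 days from 2022-07-25 (when the transaction closes) gives a deadline of 2022-08-14; 2022-08-02 is within that limit.
Step 2 — 7 and 42 days from 2022-07-25 (when the transaction closes) are 2022-08-01 and 2022-09-05 respectively; 2022-09-04 falls inside that range.
Step 3 — must wait 20 days from 2022-09-04 (when the supplementary schedule is filed), so not before 2022-09-24; 2022-09-25 is on or after that date.
Step 4 — must wait 20 days from 2022-09-25 (when the auditor's consent is delivered), so not before 2022-10-15; done 2022-10-19 — permitted.
Step 5 — counting 73 days from 2022-10-19 (when the website notice is posted) gives a deadline of 2022-12-31; done 2022-12-30 — timely.
Step 6 — 12 and 26 days from 2022-12-30 (when the posting confirmation is filed) are 2023-01-11 and 2023-01-25 respectively; 2023-01-13 falls inside that range.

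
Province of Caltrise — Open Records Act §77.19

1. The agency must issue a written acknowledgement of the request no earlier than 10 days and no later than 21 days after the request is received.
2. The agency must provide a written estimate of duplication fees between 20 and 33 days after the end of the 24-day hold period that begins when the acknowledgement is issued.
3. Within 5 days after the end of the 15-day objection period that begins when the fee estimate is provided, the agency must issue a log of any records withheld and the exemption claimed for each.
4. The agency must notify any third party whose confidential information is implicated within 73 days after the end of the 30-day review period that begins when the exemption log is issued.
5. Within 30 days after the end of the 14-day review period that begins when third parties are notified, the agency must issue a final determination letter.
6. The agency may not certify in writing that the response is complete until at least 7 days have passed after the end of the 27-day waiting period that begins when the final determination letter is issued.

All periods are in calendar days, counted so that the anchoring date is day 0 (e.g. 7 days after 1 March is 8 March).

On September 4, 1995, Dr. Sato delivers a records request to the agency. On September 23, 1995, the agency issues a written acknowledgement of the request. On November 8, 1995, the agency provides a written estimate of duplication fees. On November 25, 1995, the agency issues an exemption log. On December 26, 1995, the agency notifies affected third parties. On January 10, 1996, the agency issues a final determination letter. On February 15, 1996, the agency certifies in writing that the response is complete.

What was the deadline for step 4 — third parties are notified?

March 7, 1996

The exemption log is issued on November 25, 1995; the 30-day review period therefore ends December 25, 1995, and step 4 runs from that date. 73 days after December 25, 1995 is March 7, 1996.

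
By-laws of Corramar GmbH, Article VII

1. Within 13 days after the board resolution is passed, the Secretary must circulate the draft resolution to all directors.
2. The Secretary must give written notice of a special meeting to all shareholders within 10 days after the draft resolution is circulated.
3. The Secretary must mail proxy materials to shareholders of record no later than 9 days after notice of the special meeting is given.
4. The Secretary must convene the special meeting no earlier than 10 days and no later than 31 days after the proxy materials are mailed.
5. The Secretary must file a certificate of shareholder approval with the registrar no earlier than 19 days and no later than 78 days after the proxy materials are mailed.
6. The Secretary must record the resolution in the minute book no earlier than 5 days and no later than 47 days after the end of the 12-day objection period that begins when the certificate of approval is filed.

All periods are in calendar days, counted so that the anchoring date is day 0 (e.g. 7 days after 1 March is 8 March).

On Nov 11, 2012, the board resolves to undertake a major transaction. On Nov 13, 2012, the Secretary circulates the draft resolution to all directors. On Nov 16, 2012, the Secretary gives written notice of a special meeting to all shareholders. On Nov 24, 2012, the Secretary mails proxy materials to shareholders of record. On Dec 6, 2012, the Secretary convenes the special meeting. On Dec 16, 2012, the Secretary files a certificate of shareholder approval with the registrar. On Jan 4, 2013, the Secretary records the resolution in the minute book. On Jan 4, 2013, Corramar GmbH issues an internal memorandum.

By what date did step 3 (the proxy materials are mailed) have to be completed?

Step 3 runs from Nov 16, 2012, when notice of the special meeting is given. 9 days after Nov 16, 2012 is Nov 25, 2012.

Nov 25, 2012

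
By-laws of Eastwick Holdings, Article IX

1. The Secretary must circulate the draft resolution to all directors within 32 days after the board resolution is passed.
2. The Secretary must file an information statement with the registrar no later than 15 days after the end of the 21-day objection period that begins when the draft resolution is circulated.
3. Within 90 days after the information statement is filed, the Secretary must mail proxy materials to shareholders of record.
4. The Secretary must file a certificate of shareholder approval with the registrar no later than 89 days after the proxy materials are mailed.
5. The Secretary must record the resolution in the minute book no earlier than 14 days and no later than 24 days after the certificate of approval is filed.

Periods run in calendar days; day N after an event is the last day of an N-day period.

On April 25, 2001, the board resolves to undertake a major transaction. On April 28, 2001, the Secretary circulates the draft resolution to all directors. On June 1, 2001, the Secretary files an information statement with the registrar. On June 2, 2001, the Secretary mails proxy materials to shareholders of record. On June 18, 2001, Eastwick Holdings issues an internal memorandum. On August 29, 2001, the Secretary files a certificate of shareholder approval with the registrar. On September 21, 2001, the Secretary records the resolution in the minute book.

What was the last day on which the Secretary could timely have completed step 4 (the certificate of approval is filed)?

August 30, 2001

Step 4 runs from June 2, 2001, when the proxy materials are mailed. 89 days after June 2, 2001 is August 30, 2001.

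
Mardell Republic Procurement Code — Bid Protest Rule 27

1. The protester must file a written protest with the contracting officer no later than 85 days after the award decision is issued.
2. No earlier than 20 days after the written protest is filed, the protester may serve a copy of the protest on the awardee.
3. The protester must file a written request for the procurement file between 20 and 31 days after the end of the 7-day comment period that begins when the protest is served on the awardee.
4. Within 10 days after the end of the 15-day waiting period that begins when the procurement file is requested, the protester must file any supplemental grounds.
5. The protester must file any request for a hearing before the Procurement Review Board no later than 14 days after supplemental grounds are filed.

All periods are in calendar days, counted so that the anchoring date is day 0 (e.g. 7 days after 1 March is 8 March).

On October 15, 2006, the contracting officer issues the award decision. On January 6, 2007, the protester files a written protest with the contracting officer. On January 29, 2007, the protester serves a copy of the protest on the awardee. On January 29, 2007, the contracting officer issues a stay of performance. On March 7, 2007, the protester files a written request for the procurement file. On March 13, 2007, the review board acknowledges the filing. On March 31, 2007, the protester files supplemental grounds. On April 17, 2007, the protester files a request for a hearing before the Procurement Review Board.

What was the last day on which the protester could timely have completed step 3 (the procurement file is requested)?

March 8, 2007

The protest is served on the awardee on January 29, 2007; the 7-day comment period therefore ends February 5, 2007, and step 3 runs from that date. The window is 20–31 days after February 5, 2007; it closes on March 8, 2007.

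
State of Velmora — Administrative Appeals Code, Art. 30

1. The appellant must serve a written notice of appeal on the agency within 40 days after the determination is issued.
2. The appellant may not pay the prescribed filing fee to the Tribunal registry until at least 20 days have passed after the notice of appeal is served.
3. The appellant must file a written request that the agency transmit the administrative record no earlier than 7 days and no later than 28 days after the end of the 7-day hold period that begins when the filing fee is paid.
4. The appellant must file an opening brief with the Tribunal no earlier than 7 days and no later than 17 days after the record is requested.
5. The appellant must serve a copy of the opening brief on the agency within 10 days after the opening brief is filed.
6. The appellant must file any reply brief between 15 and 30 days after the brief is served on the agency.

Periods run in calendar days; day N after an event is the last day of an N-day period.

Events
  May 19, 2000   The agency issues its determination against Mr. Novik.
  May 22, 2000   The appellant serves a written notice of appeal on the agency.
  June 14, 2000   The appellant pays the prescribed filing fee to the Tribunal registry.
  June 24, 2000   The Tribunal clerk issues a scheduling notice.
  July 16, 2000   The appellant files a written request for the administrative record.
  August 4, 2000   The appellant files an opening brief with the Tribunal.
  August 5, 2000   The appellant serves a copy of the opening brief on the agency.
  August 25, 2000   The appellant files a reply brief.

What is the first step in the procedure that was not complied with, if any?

Step 1 — counting 40 days from May 19, 2000 (when the determination is issued) gives a deadline of June 28, 2000; May 22, 2000 is within that limit.
Step 2 — must wait 20 days from May 22, 2000 (when the notice of appeal is served), so not before June 11, 2000; done June 14, 2000 — permitted.
Step 3 — 7 and 28 days from June 21, 2000 (end of the 7-day hold period, which began when the filing fee is paid on June 14, 2000) are June 28, 2000 and July 19, 2000 respectively; done July 16, 2000, which is between those dates.
Step 4 — 7 and 17 days from July 16, 2000 (when the record is requested) are July 23, 2000 and August 2, 2000 respectively; August 4, 2000 is 2 days past the end of the window.
The procedure was therefore not followed at step 4.

Step 4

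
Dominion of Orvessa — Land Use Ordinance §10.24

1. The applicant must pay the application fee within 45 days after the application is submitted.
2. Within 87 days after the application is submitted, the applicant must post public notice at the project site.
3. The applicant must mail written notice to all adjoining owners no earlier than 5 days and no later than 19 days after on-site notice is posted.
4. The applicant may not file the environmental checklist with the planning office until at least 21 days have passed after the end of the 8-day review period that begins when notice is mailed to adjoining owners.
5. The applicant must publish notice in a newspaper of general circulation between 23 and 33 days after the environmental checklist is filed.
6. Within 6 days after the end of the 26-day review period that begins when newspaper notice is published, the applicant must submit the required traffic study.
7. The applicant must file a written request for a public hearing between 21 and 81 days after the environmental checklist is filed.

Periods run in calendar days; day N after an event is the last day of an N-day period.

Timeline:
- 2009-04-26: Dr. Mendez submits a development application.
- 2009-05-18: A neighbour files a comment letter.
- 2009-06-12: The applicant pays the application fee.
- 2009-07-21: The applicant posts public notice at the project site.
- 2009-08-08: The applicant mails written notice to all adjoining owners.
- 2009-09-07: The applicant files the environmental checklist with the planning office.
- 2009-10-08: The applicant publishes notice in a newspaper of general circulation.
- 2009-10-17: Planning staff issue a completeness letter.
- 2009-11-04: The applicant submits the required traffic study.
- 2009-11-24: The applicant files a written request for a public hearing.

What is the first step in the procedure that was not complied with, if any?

Step 1

Step 1 — counting 45 days from 2009-04-26 (when the application is submitted) gives a deadline of 2009-06-10; not done until 2009-06-12, 2 days after the deadline.
The procedure was therefore not followed at step 1.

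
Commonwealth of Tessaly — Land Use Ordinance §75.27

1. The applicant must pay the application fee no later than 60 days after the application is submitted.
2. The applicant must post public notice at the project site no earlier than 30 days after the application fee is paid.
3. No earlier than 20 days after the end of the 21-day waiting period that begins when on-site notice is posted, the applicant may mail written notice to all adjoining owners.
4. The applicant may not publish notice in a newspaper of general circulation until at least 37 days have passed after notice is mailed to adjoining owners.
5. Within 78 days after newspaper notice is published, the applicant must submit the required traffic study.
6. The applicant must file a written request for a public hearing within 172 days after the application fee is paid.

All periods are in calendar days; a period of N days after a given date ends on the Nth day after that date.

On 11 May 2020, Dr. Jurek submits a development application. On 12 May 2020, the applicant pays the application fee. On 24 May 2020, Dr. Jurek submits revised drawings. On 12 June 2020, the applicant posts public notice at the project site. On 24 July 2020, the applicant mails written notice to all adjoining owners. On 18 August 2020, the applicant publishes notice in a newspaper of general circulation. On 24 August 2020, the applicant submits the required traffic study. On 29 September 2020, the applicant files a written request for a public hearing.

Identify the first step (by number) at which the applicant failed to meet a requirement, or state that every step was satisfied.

Step 1 — counting 60 days from 11 May 2020 (when the application is submitted) gives a deadline of 10 July 2020; done 12 May 2020 — timely.
Step 2 — must wait 30 days from 12 May 2020 (when the application fee is paid), so not before 11 June 2020; done 12 June 2020 — permitted.
Step 3 — must wait 20 days from 3 July 2020 (end of the 21-day waiting period, which began when on-site notice is posted on 12 June 2020), so not before 23 July 2020; done 24 July 2020 — permitted.
Step 4 — must wait 37 days from 24 July 2020 (when notice is mailed to adjoining owners), so not before 30 August 2020; acted on 18 August 2020, 12 days prematurely.
No need to go further; step 4 was not satisfied.

Step 4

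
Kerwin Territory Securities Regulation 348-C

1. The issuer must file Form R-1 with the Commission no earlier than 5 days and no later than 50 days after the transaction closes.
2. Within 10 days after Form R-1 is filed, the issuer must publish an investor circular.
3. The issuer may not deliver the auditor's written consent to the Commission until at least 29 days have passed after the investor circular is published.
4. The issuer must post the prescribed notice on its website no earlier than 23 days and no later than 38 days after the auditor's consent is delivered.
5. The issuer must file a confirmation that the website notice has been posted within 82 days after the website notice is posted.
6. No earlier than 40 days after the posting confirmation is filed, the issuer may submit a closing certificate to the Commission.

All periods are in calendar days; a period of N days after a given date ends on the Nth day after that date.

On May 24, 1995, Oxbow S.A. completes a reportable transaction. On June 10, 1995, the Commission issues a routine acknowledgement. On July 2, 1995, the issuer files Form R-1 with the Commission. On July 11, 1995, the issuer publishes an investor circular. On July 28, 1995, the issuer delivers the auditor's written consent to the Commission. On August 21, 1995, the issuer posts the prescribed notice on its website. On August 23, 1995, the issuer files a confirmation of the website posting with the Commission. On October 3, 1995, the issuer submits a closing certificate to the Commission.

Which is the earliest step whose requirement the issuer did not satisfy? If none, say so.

(1) the permitted window runs from May 24, 1995 + 5 = May 29, 1995 to May 24, 1995 + 50 = July 13, 1995; July 2, 1995 falls inside that range.
(2) due by July 2, 1995 + 10 days = July 12, 1995; completed July 11, 1995, before the deadline.
(3) permitted from July 11, 1995 + 29 days = August 9, 1995 onward; acted on July 28, 1995, 12 days prematurely.

Step 3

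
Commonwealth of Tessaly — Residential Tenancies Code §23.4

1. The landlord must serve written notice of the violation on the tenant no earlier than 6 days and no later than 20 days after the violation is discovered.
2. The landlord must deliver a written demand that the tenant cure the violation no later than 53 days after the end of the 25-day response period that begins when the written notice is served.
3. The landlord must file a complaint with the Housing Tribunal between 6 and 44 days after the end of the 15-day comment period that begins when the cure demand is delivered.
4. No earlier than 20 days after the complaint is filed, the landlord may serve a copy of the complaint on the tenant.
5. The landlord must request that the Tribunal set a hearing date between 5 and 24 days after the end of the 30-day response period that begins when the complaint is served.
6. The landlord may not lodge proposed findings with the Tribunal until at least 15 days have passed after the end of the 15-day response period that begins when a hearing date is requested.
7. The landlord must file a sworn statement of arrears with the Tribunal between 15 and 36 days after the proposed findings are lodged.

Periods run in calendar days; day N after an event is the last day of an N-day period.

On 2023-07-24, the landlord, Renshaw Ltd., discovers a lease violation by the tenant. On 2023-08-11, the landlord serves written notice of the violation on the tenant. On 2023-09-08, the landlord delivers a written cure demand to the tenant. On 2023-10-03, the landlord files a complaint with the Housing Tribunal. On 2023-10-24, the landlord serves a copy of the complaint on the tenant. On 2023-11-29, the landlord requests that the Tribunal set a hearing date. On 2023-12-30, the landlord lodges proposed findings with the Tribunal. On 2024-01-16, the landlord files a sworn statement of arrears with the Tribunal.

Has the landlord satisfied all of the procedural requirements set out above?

Yes

(1) the permitted window runs from 2023-07-24 + 6 = 2023-07-30 to 2023-07-24 + 20 = 2023-08-13; done 2023-08-11 — within the window.
(2) due by 2023-09-05 + 53 days = 2023-10-28; 2023-09-08 is within that limit.
(3) the permitted window runs from 2023-09-23 + 6 = 2023-09-29 to 2023-09-23 + 44 = 2023-11-06; 2023-10-03 falls inside that range.
(4) permitted from 2023-10-03 + 20 days = 2023-10-23 onward; done 2023-10-24, after the minimum wait.
(5) the permitted window runs from 2023-11-23 + 5 = 2023-11-28 to 2023-11-23 + 24 = 2023-12-17; done 2023-11-29, which is between those dates.
(6) permitted from 2023-12-14 + 15 days = 2023-12-29 onward; 2023-12-30 is on or after that date.
(7) the permitted window runs from 2023-12-30 + 15 = 2024-01-14 to 2023-12-30 + 36 = 2024-02-04; done 2024-01-16, which is between those dates.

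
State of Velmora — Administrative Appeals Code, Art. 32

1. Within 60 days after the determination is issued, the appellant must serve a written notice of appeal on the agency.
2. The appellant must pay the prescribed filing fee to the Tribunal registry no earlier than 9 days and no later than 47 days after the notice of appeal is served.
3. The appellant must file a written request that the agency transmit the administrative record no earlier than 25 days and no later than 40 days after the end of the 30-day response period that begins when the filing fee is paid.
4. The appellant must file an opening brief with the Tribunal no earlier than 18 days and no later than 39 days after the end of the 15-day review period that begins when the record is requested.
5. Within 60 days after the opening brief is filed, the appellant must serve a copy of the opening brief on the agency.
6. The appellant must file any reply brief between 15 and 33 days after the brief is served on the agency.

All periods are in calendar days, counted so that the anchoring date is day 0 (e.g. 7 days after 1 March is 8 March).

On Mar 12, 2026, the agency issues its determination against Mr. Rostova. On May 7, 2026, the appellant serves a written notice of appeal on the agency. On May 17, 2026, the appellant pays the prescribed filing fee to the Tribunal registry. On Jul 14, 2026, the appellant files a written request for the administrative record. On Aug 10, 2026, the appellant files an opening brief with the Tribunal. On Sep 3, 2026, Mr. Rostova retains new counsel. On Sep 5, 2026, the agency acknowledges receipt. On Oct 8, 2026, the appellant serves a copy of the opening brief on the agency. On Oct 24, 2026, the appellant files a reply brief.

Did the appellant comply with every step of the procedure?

(1) due by Mar 12, 2026 + 60 days = May 11, 2026; completed May 7, 2026, before the deadline.
(2) the permitted window runs from May 7, 2026 + 9 = May 16, 2026 to May 7, 2026 + 47 = Jun 23, 2026; done May 17, 2026 — within the window.
(3) the permitted window runs from Jun 16, 2026 + 25 = Jul 11, 2026 to Jun 16, 2026 + 40 = Jul 26, 2026; Jul 14, 2026 falls inside that range.
(4) the permitted window runs from Jul 29, 2026 + 18 = Aug 16, 2026 to Jul 29, 2026 + 39 = Sep 6, 2026; Aug 10, 2026 is 6 days too early.
That is the first point of non-compliance.

No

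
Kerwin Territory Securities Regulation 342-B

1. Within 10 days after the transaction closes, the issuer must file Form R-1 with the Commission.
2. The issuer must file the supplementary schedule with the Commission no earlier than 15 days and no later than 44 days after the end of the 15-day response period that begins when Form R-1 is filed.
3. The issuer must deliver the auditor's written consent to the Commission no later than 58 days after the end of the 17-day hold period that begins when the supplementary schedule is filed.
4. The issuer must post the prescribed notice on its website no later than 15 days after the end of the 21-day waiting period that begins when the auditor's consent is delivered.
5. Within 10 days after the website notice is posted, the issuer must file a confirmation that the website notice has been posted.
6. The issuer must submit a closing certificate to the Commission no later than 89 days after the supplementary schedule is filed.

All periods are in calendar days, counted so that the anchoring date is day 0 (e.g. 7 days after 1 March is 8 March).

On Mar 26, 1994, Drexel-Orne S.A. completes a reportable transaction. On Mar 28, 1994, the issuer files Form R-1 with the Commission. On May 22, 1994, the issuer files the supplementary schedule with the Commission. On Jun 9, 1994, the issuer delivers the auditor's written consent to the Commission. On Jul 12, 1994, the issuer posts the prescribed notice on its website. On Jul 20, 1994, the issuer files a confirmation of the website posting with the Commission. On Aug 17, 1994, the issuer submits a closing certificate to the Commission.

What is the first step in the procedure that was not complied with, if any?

None — every step was satisfied

Step 1: 10 days after Mar 26, 1994 (when the transaction closes) is Apr 5, 1994; completed Mar 28, 1994, before the deadline.
Step 2: the window is 15–44 days after Apr 12, 1994 (end of the 15-day response period, which began when Form R-1 is filed on Mar 28, 1994), so Apr 27, 1994 through May 26, 1994; done May 22, 1994, which is between those dates.
Step 3: 58 days after Jun 8, 1994 (end of the 17-day hold period, which began when the supplementary schedule is filed on May 22, 1994) is Aug 5, 1994; done Jun 9, 1994 — timely.
Step 4: 15 days after Jun 30, 1994 (end of the 21-day waiting period, which began when the auditor's consent is delivered on Jun 9, 1994) is Jul 15, 1994; done Jul 12, 1994 — timely.
Step 5: 10 days after Jul 12, 1994 (when the website notice is posted) is Jul 22, 1994; Jul 20, 1994 is within that limit.
Step 6: 89 days after May 22, 1994 (when the supplementary schedule is filed) is Aug 19, 1994; done Aug 17, 1994 — timely.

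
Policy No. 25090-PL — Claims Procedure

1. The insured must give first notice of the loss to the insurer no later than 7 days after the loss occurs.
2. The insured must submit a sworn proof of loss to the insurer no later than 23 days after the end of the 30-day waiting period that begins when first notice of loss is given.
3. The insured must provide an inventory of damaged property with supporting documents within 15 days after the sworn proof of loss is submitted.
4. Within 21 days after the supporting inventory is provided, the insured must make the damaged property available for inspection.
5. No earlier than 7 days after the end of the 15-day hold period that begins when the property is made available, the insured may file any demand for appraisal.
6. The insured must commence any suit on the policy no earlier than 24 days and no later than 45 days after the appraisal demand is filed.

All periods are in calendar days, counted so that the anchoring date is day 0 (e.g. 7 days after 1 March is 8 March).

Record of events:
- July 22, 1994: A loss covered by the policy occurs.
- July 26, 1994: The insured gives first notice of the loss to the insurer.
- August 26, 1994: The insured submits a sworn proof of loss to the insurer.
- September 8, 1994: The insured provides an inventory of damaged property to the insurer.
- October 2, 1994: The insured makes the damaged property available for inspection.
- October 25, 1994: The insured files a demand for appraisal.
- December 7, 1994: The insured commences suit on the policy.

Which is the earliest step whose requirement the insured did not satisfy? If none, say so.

Step 4

(1) due by July 22, 1994 + 7 days = July 29, 1994; done July 26, 1994 — timely.
(2) due by August 25, 1994 + 23 days = September 17, 1994; completed August 26, 1994, before the deadline.
(3) due by August 26, 1994 + 15 days = September 10, 1994; done September 8, 1994 — timely.
(4) due by September 8, 1994 + 21 days = September 29, 1994; October 2, 1994 misses that deadline by 3 days.
That is the first point of non-compliance.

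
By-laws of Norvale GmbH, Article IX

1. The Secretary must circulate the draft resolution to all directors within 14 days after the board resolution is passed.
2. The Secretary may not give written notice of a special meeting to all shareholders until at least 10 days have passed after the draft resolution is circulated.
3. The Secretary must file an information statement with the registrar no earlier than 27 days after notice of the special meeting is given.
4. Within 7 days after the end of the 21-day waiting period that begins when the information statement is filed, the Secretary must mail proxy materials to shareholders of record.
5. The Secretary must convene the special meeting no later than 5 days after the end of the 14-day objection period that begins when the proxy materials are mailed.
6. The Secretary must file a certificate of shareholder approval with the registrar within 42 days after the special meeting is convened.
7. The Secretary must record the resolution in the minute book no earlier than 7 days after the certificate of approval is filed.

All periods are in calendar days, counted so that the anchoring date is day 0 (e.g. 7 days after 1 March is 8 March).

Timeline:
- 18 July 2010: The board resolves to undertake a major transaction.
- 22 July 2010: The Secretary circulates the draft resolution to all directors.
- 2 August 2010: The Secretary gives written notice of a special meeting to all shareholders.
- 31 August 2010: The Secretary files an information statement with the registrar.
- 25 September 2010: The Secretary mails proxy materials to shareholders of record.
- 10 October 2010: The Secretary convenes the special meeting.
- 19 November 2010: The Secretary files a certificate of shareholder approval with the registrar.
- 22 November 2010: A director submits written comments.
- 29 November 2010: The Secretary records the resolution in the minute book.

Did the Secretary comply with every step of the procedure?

Yes

(1) due by 18 July 2010 + 14 days = 1 August 2010; done 22 July 2010 — timely.
(2) permitted from 22 July 2010 + 10 days = 1 August 2010 onward; done 2 August 2010 — permitted.
(3) permitted from 2 August 2010 + 27 days = 29 August 2010 onward; done 31 August 2010 — permitted.
(4) due by 21 September 2010 + 7 days = 28 September 2010; done 25 September 2010 — timely.
(5) due by 9 October 2010 + 5 days = 14 October 2010; 10 October 2010 is within that limit.
(6) due by 10 October 2010 + 42 days = 21 November 2010; completed 19 November 2010, before the deadline.
(7) permitted from 19 November 2010 + 7 days = 26 November 2010 onward; 29 November 2010 is on or after that date.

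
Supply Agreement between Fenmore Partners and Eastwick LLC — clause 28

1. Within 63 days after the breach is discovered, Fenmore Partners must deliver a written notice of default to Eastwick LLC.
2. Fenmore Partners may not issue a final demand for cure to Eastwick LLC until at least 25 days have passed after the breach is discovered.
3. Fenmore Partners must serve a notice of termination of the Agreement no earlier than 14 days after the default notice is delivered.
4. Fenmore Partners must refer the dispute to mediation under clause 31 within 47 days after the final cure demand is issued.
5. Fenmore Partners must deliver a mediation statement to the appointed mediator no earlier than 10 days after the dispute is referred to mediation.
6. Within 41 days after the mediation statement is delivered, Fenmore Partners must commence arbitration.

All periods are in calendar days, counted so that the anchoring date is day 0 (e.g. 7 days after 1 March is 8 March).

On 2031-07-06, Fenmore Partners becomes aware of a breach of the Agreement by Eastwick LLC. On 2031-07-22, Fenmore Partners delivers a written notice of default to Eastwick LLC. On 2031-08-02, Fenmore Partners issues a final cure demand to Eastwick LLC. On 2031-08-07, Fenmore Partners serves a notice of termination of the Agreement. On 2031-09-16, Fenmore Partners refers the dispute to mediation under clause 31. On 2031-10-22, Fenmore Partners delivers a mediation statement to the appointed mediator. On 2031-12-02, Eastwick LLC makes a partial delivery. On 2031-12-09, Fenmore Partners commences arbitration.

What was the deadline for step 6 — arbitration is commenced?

2031-12-02

Step 6 runs from 2031-10-22, when the mediation statement is delivered. 41 days after 2031-10-22 is 2031-12-02.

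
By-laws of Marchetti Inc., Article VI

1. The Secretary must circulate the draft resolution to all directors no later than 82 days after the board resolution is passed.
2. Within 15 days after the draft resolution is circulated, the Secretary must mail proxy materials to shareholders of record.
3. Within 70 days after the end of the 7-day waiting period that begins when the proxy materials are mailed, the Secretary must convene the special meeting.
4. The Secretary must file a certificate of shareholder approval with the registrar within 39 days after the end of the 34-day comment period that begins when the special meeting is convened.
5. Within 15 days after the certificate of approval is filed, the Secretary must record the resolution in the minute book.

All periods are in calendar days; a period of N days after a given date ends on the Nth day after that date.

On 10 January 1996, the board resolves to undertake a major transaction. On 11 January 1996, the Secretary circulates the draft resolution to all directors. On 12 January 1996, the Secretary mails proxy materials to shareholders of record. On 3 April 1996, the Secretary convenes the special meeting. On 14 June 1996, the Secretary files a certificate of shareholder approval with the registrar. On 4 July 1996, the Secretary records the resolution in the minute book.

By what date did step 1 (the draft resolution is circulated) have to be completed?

Step 1 runs from 10 January 1996, when the board resolution is passed. 82 days after 10 January 1996 is 1 April 1996.

1 April 1996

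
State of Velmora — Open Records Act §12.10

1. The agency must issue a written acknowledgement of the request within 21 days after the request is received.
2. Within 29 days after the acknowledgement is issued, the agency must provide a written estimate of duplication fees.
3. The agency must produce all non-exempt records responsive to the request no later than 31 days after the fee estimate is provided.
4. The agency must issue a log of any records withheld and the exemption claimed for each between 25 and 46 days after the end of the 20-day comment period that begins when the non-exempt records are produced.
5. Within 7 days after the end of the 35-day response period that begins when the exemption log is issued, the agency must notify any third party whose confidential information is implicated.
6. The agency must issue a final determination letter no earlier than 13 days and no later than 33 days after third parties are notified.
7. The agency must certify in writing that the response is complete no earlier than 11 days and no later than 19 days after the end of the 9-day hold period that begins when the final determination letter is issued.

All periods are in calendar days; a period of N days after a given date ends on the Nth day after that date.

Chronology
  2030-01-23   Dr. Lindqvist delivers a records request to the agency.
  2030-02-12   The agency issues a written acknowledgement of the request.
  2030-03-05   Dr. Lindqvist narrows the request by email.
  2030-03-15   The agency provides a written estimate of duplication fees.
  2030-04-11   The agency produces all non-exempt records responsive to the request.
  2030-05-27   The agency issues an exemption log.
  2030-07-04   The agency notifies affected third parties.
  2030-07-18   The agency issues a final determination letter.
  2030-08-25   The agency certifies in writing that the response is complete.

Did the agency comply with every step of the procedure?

No

(1) due by 2030-01-23 + 21 days = 2030-02-13; completed 2030-02-12, before the deadline.
(2) due by 2030-02-12 + 29 days = 2030-03-13; done 2030-03-15 — 2 days late.
The procedure was therefore not followed at step 2.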